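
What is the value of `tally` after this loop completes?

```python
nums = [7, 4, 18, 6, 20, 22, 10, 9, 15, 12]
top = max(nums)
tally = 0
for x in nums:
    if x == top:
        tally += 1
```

Count of max value 22 in [7, 4, 18, 6, 20, 22, 10, 9, 15, 12]
`tally` takes the values: 0 → 1

Answer: 1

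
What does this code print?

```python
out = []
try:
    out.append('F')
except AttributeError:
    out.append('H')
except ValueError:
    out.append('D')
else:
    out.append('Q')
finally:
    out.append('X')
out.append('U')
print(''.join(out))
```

Execution trace: 'F' (try body, no exception) → 'Q' (else) → 'X' (finally) → 'U' (after the try/except). Output: FQXU

Answer: FQXU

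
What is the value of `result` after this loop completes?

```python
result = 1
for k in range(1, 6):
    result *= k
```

5! = 120
`result` takes the values: 1 → 2 → 6 → 24 → 120

Answer: 120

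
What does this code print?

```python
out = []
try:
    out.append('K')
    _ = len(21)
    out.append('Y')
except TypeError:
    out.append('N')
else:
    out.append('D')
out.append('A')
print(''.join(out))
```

Execution trace: 'K' (try body) → 'N' (except TypeError) → 'A' (after the try/except). Output: KNA

Answer: KNA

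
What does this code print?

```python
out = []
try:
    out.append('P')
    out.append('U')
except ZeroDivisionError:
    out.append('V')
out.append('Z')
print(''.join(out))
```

Execution trace: 'P' (try body) → 'U' (try body, no exception) → 'Z' (after the try/except). Output: PUZ

Answer: PUZ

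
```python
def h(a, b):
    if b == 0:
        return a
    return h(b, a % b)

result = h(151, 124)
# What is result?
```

h(151, 124) -> h(124, 27) -> h(27, 16) -> h(16, 11) -> h(11, 5) -> h(5, 1) -> h(1, 0) -> 1

Answer: 1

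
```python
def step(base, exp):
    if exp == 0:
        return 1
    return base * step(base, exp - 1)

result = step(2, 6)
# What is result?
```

step(2, 6) = 2 * 2 * 2 * 2 * 2 * 2 = 64

Answer: 64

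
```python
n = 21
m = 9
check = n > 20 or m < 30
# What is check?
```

Trace:
`n = 21` → n = 21
`m = 9` → m = 9
`check = n > 20 or m < 30` → check = True
So check = True

Answer: True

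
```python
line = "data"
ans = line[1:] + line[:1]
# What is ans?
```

Trace:
`line = "data"` → line = 'data'
`ans = line[1:] + line[:1]` → ans = 'atad'
So ans = 'atad'

Answer: 'atad'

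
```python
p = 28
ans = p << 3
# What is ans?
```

Trace:
`p = 28` → p = 28
`ans = p << 3` → ans = 224
So ans = 224

Answer: 224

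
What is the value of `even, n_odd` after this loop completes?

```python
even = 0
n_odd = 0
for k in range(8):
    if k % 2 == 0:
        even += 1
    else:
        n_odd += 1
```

Count evens and odds in range(8)
`even, n_odd` takes the values: (0, 0) → (1, 0) → (1, 1) → (2, 1) → (2, 2) → (3, 2) → (3, 3) → (4, 3) → (4, 4)

Answer: 4, 4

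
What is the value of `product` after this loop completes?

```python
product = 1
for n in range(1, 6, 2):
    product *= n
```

Product of 1, 3, 5, ... up to 5
`product` takes the values: 1 → 3 → 15

Answer: 15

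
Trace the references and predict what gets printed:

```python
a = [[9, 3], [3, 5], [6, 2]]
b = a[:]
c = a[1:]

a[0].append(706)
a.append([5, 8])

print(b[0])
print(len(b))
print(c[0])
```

Key concept: slice with nested mutation.
Step by step:
`a = [[9, 3], [3, 5], [6, 2]]` → a = [[9, 3], [3, 5], [6, 2]]
`b = a[:]` → b = [[9, 3], [3, 5], [6, 2]]
`c = a[1:]` → c = [[3, 5], [6, 2]]
`a[0].append(706)` → a = [[9, 3, 706], [3, 5], [6, 2]]; b = [[9, 3, 706], [3, 5], [6, 2]]
`a.append([5, 8])` → a = [[9, 3, 706], [3, 5], [6, 2], [5, 8]]
`print(b[0])` → prints [9, 3, 706]
`print(len(b))` → prints 3
`print(c[0])` → prints [3, 5]

Answer:
[9, 3, 706]
3
[3, 5]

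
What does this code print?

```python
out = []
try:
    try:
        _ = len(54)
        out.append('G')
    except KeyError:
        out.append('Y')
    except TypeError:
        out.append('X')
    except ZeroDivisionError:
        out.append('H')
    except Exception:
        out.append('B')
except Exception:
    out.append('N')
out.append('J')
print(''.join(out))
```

Execution trace: 'X' (inner except TypeError) → 'J' (after the try/except). Output: XJ

Answer: XJ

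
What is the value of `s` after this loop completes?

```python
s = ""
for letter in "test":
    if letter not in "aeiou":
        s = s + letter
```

Remove vowels from 'test'
`s` takes the values: "" → "t" → "ts" → "tst"

Answer: "tst"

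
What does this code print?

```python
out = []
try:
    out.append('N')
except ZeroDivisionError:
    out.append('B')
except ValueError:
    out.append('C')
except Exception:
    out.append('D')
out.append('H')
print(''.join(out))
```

Execution trace: 'N' (try body, no exception) → 'H' (after the try/except). Output: NH

Answer: NH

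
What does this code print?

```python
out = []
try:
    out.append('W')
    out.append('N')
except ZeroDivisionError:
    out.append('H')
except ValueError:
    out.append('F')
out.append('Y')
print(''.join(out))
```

Execution trace: 'W' (try body) → 'N' (try body, no exception) → 'Y' (after the try/except). Output: WNY

Answer: WNY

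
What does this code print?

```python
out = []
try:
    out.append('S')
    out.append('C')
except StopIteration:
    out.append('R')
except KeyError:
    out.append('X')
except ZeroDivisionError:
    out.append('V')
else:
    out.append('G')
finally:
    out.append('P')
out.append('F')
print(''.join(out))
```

Execution trace: 'S' (try body) → 'C' (try body, no exception) → 'G' (else) → 'P' (finally) → 'F' (after the try/except). Output: SCGPF

Answer: SCGPF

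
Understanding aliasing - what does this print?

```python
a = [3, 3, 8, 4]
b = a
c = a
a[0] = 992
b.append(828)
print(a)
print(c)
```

Key concept: multiple aliases.
Step by step:
`a = [3, 3, 8, 4]` → a = [3, 3, 8, 4]
`b = a` → b = [3, 3, 8, 4] (same object as a)
`c = a` → c = [3, 3, 8, 4] (same object as a, b)
`a[0] = 992` → a = [992, 3, 8, 4] (same object as b, c); b = [992, 3, 8, 4] (same object as a, c); c = [992, 3, 8, 4] (same object as a, b)
`b.append(828)` → a = [992, 3, 8, 4, 828] (same object as b, c); b = [992, 3, 8, 4, 828] (same object as a, c); c = [992, 3, 8, 4, 828] (same object as a, b)
`print(a)` → prints [992, 3, 8, 4, 828]
`print(c)` → prints [992, 3, 8, 4, 828]

Answer:
[992, 3, 8, 4, 828]
[992, 3, 8, 4, 828]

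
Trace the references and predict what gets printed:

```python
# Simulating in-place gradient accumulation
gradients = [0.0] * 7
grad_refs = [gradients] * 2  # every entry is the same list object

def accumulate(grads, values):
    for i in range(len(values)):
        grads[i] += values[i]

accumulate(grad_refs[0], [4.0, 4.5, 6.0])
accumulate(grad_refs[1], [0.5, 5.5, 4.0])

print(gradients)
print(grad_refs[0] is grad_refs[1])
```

Key concept: gradient accumulation aliasing.
Step by step:
`gradients = [0.0] * 7` → gradients = [0.0, 0.0, 0.0, 0.0, 0.0, 0.0, 0.0]
`grad_refs = [gradients] * 2` → grad_refs = [[0.0, 0.0, 0.0, 0.0, 0.0, 0.0, 0.0], [0.0, 0.0, 0.0, 0.0, 0.0, 0.0, 0.0]]
`accumulate(grad_refs[0], [4.0, 4.5, 6.0])` → gradients = [4.0, 4.5, 6.0, 0.0, 0.0, 0.0, 0.0]; grad_refs = [[4.0, 4.5, 6.0, 0.0, 0.0, 0.0, 0.0], [4.0, 4.5, 6.0, 0.0, 0.0, 0.0, 0.0]]
`accumulate(grad_refs[1], [0.5, 5.5, 4.0])` → gradients = [4.5, 10.0, 10.0, 0.0, 0.0, 0.0, 0.0]; grad_refs = [[4.5, 10.0, 10.0, 0.0, 0.0, 0.0, 0.0], [4.5, 10.0, 10.0, 0.0, 0.0, 0.0, 0.0]]
`print(gradients)` → prints [4.5, 10.0, 10.0, 0.0, 0.0, 0.0, 0.0]
`print(grad_refs[0] is grad_refs[1])` → prints True

Answer:
[4.5, 10.0, 10.0, 0.0, 0.0, 0.0, 0.0]
True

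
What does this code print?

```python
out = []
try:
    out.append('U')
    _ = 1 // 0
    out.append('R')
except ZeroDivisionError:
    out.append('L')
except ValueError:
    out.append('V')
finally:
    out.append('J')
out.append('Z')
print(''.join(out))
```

Execution trace: 'U' (try body) → 'L' (except ZeroDivisionError) → 'J' (finally) → 'Z' (after the try/except). Output: ULJZ

Answer: ULJZ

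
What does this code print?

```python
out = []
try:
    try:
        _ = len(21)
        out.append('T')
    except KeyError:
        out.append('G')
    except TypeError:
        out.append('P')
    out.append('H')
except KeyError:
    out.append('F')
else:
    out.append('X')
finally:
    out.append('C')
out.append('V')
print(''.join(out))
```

Execution trace: 'P' (inner except TypeError) → 'H' (try body, no exception) → 'X' (else) → 'C' (finally) → 'V' (after the try/except). Output: PHXCV

Answer: PHXCV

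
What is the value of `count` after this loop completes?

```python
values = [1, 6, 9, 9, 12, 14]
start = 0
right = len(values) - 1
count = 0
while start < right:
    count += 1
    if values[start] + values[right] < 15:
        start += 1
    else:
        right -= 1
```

Steps to find pair summing to 15
`count` takes the values: 0 → 1 → 2 → 3 → 4 → 5

Answer: 5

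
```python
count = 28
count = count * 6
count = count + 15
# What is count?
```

Trace:
`count = 28` → count = 28
`count = count * 6` → count = 168
`count = count + 15` → count = 183
So count = 183

Answer: 183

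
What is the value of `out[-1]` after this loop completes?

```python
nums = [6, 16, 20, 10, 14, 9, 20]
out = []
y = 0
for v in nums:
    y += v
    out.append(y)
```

Cumulative sum ends at 95
`out` takes the values: [] → [6] → [6, 22] → [6, 22, 42] → [6, 22, 42, 52] → [6, 22, 42, 52, 66] → [6, 22, 42, 52, 66, 75] → [6, 22, 42, 52, 66, 75, 95]
So `out[-1]` = 95

Answer: 95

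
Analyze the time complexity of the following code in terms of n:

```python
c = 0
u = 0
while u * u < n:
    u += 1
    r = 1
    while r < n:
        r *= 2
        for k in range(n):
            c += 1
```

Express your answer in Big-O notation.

Each loop level contributes: √n × log n × n. Multiplying the contributions gives O(n√n log n).

Answer: O(n√n log n)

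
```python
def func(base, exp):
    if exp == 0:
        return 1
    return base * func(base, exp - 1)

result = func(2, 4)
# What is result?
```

func(2, 4) = 2 * 2 * 2 * 2 = 16

Answer: 16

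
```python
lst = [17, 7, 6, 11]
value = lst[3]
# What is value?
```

Trace:
`lst = [17, 7, 6, 11]` → lst = [17, 7, 6, 11]
`value = lst[3]` → value = 11
So value = 11

Answer: 11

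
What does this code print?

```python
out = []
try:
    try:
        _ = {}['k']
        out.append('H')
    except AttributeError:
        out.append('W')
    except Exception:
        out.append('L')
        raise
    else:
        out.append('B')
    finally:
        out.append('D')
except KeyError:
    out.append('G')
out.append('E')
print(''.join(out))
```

Execution trace: 'L' (inner except Exception) → 'D' (inner finally) → 'G' (outer except KeyError) → 'E' (after the try/except). Output: LDGE

Answer: LDGE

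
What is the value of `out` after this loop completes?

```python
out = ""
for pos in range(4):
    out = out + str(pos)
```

Concatenate digits 0 to 3
`out` takes the values: "" → "0" → "01" → "012" → "0123"

Answer: "0123"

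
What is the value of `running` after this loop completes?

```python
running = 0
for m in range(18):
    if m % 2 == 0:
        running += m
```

Sum of even numbers 0 to 17
`running` takes the values: 0 → 2 → 6 → 12 → 20 → 30 → 42 → 56 → 72

Answer: 72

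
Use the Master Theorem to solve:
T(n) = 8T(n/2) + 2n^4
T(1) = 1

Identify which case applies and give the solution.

a=8, b=2, f(n)=2n^4. log_2(8) = 3. Since c=4 > 3 and the regularity condition holds (8(n/2)^4 = (8/2^4)n^4 with 8/2^4 < 1), Case 3 applies: T(n) = Θ(f(n)) = O(n^4).

Answer: O(n^4) - Case 3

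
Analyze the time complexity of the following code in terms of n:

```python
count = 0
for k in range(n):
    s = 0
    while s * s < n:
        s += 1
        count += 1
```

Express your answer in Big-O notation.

Each loop level contributes: n × √n. Multiplying the contributions gives O(n√n).

Answer: O(n√n)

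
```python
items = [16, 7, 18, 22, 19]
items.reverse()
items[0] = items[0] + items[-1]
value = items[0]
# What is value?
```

Trace:
`items = [16, 7, 18, 22, 19]` → items = [16, 7, 18, 22, 19]
`items.reverse()` → items = [19, 22, 18, 7, 16]
`items[0] = items[0] + items[-1]` → items = [35, 22, 18, 7, 16]
`value = items[0]` → value = 35
So value = 35

Answer: 35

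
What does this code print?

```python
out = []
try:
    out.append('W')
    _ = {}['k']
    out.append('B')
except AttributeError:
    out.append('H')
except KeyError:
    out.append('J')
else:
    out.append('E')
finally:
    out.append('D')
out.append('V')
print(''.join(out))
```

Execution trace: 'W' (try body) → 'J' (except KeyError) → 'D' (finally) → 'V' (after the try/except). Output: WJDV

Answer: WJDV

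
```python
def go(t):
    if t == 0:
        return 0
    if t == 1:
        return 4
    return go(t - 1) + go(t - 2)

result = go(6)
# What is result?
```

Build up from base cases: go(0)=0, go(1)=4, go(2)=4, go(3)=8, go(4)=12, go(5)=20, go(6)=32

Answer: 32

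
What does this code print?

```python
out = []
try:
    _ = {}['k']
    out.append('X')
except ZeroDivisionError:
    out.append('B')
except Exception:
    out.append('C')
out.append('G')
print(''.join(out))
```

Execution trace: 'C' (except Exception) → 'G' (after the try/except). Output: CG

Answer: CG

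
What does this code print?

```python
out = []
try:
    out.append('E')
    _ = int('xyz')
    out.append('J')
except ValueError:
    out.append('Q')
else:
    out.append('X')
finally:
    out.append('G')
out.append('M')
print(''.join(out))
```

Execution trace: 'E' (try body) → 'Q' (except ValueError) → 'G' (finally) → 'M' (after the try/except). Output: EQGM

Answer: EQGM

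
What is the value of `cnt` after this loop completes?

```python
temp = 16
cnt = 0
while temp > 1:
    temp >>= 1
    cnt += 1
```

Count right shifts until 1
`cnt` takes the values: 0 → 1 → 2 → 3 → 4

Answer: 4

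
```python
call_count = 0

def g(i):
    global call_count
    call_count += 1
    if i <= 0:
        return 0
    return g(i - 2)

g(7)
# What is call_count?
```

Linear recursion stepping by 2: 5 calls from i=7 down to ≤0.

Answer: 5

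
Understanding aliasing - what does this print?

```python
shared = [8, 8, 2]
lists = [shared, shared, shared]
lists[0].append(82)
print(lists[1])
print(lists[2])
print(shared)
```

Key concept: list of same reference.
Step by step:
`shared = [8, 8, 2]` → shared = [8, 8, 2]
`lists = [shared, shared, shared]` → lists = [[8, 8, 2], [8, 8, 2], [8, 8, 2]]
`lists[0].append(82)` → shared = [8, 8, 2, 82]; lists = [[8, 8, 2, 82], [8, 8, 2, 82], [8, 8, 2, 82]]
`print(lists[1])` → prints [8, 8, 2, 82]
`print(lists[2])` → prints [8, 8, 2, 82]
`print(shared)` → prints [8, 8, 2, 82]

Answer:
[8, 8, 2, 82]
[8, 8, 2, 82]
[8, 8, 2, 82]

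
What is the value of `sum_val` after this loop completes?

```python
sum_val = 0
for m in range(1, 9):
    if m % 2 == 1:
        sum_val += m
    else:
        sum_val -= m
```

Add odd, subtract even
`sum_val` takes the values: 0 → 1 → -1 → 2 → -2 → 3 → -3 → 4 → -4

Answer: -4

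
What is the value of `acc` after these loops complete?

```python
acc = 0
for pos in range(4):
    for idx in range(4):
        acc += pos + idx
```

Sum of all pos+idx for pos,idx in 4x4
`acc` takes the values: 0 → 1 → 3 → 6 → 7 → 9 → 12 → 16 → 18 → 21 → 25 → 30 → 33 → 37 → 42 → 48

Answer: 48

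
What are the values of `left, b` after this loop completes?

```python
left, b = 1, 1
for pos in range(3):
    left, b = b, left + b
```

Fibonacci: after 3 iterations
`left, b` takes the values: (1, 1) → (1, 2) → (2, 3) → (3, 5)

Answer: 3, 5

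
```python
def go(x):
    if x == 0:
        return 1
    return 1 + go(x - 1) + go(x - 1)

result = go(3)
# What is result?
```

go(x) = 1 + 2·go(x-1), go(0)=1. Closed form: (1+1)·2^3 - 1 = 15.

Answer: 15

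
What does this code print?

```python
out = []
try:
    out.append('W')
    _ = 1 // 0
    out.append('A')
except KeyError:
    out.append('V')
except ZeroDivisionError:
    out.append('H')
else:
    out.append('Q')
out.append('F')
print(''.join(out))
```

Execution trace: 'W' (try body) → 'H' (except ZeroDivisionError) → 'F' (after the try/except). Output: WHF

Answer: WHF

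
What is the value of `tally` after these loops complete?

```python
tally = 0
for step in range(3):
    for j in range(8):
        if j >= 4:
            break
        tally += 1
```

Inner breaks at 4, outer runs 3 times
`tally` takes the values: 0 → 1 → 2 → 3 → 4 → 5 → 6 → 7 → 8 → 9 → 10 → 11 → 12

Answer: 12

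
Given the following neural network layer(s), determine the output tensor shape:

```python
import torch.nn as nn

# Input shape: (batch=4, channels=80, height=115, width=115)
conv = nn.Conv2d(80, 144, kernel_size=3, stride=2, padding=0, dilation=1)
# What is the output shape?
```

Input: (4, 80, 115, 115) -> Output: (4, 144, 57, 57)

Answer: (4, 144, 57, 57)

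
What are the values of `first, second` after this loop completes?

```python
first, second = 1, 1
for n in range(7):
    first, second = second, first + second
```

Fibonacci: after 7 iterations
`first, second` takes the values: (1, 1) → (1, 2) → (2, 3) → (3, 5) → (5, 8) → (8, 13) → (13, 21) → (21, 34)

Answer: 21, 34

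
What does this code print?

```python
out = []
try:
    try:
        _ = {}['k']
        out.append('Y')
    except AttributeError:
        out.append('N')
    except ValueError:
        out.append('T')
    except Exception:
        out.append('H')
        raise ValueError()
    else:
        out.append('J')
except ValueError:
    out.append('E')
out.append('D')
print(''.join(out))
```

Execution trace: 'H' (inner except Exception) → 'E' (outer except ValueError) → 'D' (after the try/except). Output: HED

Answer: HED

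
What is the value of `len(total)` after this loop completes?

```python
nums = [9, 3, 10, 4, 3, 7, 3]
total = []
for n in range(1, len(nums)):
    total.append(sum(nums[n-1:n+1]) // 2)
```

Number of 2-element averages
`total` takes the values: [] → [6] → [6, 6] → [6, 6, 7] → [6, 6, 7, 3] → [6, 6, 7, 3, 5] → [6, 6, 7, 3, 5, 5]
So `len(total)` = 6

Answer: 6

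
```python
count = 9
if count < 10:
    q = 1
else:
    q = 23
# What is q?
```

Trace:
`count = 9` → count = 9
`if count < 10: ...` → count < 10 is True → q = 1
So q = 1

Answer: 1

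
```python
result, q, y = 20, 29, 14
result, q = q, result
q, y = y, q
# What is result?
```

Trace:
`result, q, y = 20, 29, 14` → result = 20; q = 29; y = 14
`result, q = q, result` → result = 29; q = 20
`q, y = y, q` → q = 14; y = 20
So result = 29

Answer: 29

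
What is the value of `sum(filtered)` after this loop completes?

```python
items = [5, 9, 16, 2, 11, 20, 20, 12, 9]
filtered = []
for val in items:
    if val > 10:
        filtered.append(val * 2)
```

Sum of doubled values > 10
`filtered` takes the values: [] → [32] → [32, 22] → [32, 22, 40] → [32, 22, 40, 40] → [32, 22, 40, 40, 24]
So `sum(filtered)` = 158

Answer: 158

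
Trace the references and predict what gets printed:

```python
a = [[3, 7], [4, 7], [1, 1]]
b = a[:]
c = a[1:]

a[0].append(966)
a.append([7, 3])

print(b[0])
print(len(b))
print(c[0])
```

Key concept: slice with nested mutation.
Step by step:
`a = [[3, 7], [4, 7], [1, 1]]` → a = [[3, 7], [4, 7], [1, 1]]
`b = a[:]` → b = [[3, 7], [4, 7], [1, 1]]
`c = a[1:]` → c = [[4, 7], [1, 1]]
`a[0].append(966)` → a = [[3, 7, 966], [4, 7], [1, 1]]; b = [[3, 7, 966], [4, 7], [1, 1]]
`a.append([7, 3])` → a = [[3, 7, 966], [4, 7], [1, 1], [7, 3]]
`print(b[0])` → prints [3, 7, 966]
`print(len(b))` → prints 3
`print(c[0])` → prints [4, 7]

Answer:
[3, 7, 966]
3
[4, 7]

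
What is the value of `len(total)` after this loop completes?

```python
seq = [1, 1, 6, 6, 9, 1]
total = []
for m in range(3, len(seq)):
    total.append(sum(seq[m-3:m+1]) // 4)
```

Number of 4-element averages
`total` takes the values: [] → [3] → [3, 5] → [3, 5, 5]
So `len(total)` = 3

Answer: 3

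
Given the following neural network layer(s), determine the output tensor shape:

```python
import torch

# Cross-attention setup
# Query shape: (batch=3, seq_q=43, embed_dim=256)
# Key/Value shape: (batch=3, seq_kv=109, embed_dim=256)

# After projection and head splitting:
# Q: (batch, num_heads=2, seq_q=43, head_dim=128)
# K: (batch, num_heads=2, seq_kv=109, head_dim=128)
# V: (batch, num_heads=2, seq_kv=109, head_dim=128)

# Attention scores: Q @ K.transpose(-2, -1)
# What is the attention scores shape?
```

Input: (3, 43, 256) -> Output: (3, 2, 43, 109)

Answer: (3, 2, 43, 109)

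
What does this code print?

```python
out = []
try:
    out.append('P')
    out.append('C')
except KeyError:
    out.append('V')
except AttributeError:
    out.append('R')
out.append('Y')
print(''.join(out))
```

Execution trace: 'P' (try body) → 'C' (try body, no exception) → 'Y' (after the try/except). Output: PCY

Answer: PCY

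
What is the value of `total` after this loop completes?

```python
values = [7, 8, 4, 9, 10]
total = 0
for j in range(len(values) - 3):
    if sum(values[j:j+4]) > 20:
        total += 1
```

Count windows with sum > 20
`total` takes the values: 0 → 1 → 2

Answer: 2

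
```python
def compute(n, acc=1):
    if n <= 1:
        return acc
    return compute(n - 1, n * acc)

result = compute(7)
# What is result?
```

Accumulator trace (n, acc): (7, 1) -> (6, 7) -> (5, 42) -> (4, 210) -> (3, 840) -> (2, 2520) -> (1, 5040) -> return 5040

Answer: 5040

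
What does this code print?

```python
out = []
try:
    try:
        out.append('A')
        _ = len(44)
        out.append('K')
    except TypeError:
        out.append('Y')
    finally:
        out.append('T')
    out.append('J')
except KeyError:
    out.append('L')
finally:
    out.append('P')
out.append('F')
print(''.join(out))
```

Execution trace: 'A' (inner try body) → 'Y' (inner except TypeError) → 'T' (inner finally) → 'J' (try body, no exception) → 'P' (finally) → 'F' (after the try/except). Output: AYTJPF

Answer: AYTJPF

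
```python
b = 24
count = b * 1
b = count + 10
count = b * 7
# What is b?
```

Trace:
`b = 24` → b = 24
`count = b * 1` → count = 24
`b = count + 10` → b = 34
`count = b * 7` → count = 238
So b = 34

Answer: 34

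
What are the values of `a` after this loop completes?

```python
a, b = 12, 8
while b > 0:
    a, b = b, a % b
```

GCD of 12 and 8
`a` takes the values: 12 → 8 → 4

Answer: 4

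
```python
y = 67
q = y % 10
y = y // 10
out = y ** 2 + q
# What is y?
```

Trace:
`y = 67` → y = 67
`q = y % 10` → q = 7
`y = y // 10` → y = 6
`out = y ** 2 + q` → out = 43
So y = 6

Answer: 6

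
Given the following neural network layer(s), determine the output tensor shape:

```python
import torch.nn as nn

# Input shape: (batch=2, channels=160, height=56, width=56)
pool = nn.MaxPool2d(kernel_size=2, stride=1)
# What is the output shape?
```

Input: (2, 160, 56, 56) -> Output: (2, 160, 55, 55)

Answer: (2, 160, 55, 55)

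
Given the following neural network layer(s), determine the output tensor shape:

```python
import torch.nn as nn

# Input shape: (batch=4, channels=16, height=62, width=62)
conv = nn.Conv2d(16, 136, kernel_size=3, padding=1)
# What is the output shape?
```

Input: (4, 16, 62, 62) -> Output: (4, 136, 62, 62)

Answer: (4, 136, 62, 62)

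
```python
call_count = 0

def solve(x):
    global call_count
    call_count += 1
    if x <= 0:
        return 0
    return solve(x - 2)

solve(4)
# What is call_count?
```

Linear recursion stepping by 2: 3 calls from x=4 down to ≤0.

Answer: 3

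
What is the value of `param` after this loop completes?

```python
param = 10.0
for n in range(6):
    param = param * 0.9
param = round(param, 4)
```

Exponential decay: 10.0 * 0.9^6
`param` takes the values: 10.0 → 9.0 → 8.1 → 7.29 → 6.561 → 5.9049 → 5.31441 → 5.3144

Answer: 5.3144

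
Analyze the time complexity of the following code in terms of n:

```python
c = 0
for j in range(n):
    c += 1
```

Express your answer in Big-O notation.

Each loop level contributes: n. Multiplying the contributions gives O(n).

Answer: O(n)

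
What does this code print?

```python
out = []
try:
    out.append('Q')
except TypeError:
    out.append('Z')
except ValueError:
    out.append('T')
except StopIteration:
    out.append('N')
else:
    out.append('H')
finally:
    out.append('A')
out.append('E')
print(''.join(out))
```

Execution trace: 'Q' (try body, no exception) → 'H' (else) → 'A' (finally) → 'E' (after the try/except). Output: QHAE

Answer: QHAE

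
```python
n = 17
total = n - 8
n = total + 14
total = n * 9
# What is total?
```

Trace:
`n = 17` → n = 17
`total = n - 8` → total = 9
`n = total + 14` → n = 23
`total = n * 9` → total = 207
So total = 207

Answer: 207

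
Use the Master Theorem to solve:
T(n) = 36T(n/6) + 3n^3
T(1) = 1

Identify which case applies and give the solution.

a=36, b=6, f(n)=3n^3. log_6(36) = 2. Since c=3 > 2 and the regularity condition holds (36(n/6)^3 = (36/6^3)n^3 with 36/6^3 < 1), Case 3 applies: T(n) = Θ(f(n)) = O(n^3).

Answer: O(n^3) - Case 3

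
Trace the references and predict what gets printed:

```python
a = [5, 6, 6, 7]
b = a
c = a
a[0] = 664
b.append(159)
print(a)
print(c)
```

Key concept: multiple aliases.
Step by step:
`a = [5, 6, 6, 7]` → a = [5, 6, 6, 7]
`b = a` → b = [5, 6, 6, 7] (same object as a)
`c = a` → c = [5, 6, 6, 7] (same object as a, b)
`a[0] = 664` → a = [664, 6, 6, 7] (same object as b, c); b = [664, 6, 6, 7] (same object as a, c); c = [664, 6, 6, 7] (same object as a, b)
`b.append(159)` → a = [664, 6, 6, 7, 159] (same object as b, c); b = [664, 6, 6, 7, 159] (same object as a, c); c = [664, 6, 6, 7, 159] (same object as a, b)
`print(a)` → prints [664, 6, 6, 7, 159]
`print(c)` → prints [664, 6, 6, 7, 159]

Answer:
[664, 6, 6, 7, 159]
[664, 6, 6, 7, 159]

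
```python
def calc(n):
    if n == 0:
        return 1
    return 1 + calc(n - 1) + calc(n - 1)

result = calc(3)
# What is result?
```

calc(n) = 1 + 2·calc(n-1), calc(0)=1. Closed form: (1+1)·2^3 - 1 = 15.

Answer: 15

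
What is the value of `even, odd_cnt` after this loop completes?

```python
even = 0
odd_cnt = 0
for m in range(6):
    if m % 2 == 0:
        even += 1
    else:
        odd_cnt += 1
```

Count evens and odds in range(6)
`even, odd_cnt` takes the values: (0, 0) → (1, 0) → (1, 1) → (2, 1) → (2, 2) → (3, 2) → (3, 3)

Answer: 3, 3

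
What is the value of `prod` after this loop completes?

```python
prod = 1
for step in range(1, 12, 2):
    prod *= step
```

Product of 1, 3, 5, ... up to 11
`prod` takes the values: 1 → 3 → 15 → 105 → 945 → 10395

Answer: 10395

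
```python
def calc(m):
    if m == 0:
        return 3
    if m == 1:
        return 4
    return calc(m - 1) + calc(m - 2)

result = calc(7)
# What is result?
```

Build up from base cases: calc(0)=3, calc(1)=4, calc(2)=7, calc(3)=11, calc(4)=18, calc(5)=29, calc(6)=47, ..., calc(7)=76

Answer: 76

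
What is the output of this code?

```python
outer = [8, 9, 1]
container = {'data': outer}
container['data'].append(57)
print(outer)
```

Key concept: dict holds reference to list.
Step by step:
`outer = [8, 9, 1]` → outer = [8, 9, 1]
`container = {'data': outer}` → container = {'data': [8, 9, 1]}
`container['data'].append(57)` → outer = [8, 9, 1, 57]; container = {'data': [8, 9, 1, 57]}
`print(outer)` → prints [8, 9, 1, 57]

Answer: [8, 9, 1, 57]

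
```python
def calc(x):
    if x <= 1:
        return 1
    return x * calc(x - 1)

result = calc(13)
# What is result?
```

calc(13) = 13 * 12 * 11 * 10 * 9 * 8 * 7 * 6 * 5 * 4 * 3 * 2 * 1 = 6227020800

Answer: 6227020800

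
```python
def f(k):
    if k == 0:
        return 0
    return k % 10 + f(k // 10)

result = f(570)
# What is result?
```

Sum of digits of 570: 0 + 7 + 5 = 12

Answer: 12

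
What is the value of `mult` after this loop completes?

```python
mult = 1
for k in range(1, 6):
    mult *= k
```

5! = 120
`mult` takes the values: 1 → 2 → 6 → 24 → 120

Answer: 120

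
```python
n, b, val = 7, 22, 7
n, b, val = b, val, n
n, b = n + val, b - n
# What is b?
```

Trace:
`n, b, val = 7, 22, 7` → n = 7; b = 22; val = 7
`n, b, val = b, val, n` → n = 22; b = 7; val = 7
`n, b = n + val, b - n` → n = 29; b = -15
So b = -15

Answer: -15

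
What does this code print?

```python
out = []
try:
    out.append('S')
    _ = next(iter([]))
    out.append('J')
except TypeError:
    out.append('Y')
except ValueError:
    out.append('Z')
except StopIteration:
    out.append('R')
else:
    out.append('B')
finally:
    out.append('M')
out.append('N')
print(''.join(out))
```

Execution trace: 'S' (try body) → 'R' (except StopIteration) → 'M' (finally) → 'N' (after the try/except). Output: SRMN

Answer: SRMN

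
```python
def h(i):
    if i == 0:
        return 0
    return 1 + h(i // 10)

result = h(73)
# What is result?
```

Count of digits of 73: 2

Answer: 2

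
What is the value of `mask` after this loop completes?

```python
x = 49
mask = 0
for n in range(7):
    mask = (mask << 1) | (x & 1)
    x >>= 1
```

Reverse lowest 7 bits of 49
`mask` takes the values: 0 → 1 → 2 → 4 → 8 → 17 → 35 → 70

Answer: 70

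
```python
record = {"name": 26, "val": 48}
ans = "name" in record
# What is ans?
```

Trace:
`record = {"name": 26, "val": 48}` → record = {'name': 26, 'val': 48}
`ans = "name" in record` → ans = True
So ans = True

Answer: True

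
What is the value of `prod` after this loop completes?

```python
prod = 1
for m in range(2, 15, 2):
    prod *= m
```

Product of even numbers 2 to 14
`prod` takes the values: 1 → 2 → 8 → 48 → 384 → 3840 → 46080 → 645120

Answer: 645120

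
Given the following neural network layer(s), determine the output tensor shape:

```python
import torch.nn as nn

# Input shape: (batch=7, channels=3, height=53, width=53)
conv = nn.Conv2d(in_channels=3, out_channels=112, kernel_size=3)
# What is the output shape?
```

Input: (7, 3, 53, 53) -> Output: (7, 112, 51, 51)

Answer: (7, 112, 51, 51)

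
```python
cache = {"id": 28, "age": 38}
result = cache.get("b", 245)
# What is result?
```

Trace:
`cache = {"id": 28, "age": 38}` → cache = {'id': 28, 'age': 38}
`result = cache.get("b", 245)` → result = 245
So result = 245

Answer: 245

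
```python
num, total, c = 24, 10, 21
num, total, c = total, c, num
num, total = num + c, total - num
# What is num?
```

Trace:
`num, total, c = 24, 10, 21` → num = 24; total = 10; c = 21
`num, total, c = total, c, num` → num = 10; total = 21; c = 24
`num, total = num + c, total - num` → num = 34; total = 11
So num = 34

Answer: 34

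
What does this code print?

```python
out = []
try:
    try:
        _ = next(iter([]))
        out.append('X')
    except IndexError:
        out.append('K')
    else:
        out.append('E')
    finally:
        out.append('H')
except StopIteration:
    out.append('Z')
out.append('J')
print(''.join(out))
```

Execution trace: 'H' (finally) → 'Z' (outer except StopIteration) → 'J' (after the try/except). Output: HZJ

Answer: HZJ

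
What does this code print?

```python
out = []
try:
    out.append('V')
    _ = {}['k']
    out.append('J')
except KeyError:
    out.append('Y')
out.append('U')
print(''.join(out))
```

Execution trace: 'V' (try body) → 'Y' (except KeyError) → 'U' (after the try/except). Output: VYU

Answer: VYU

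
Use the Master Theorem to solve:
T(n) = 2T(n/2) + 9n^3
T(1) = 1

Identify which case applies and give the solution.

a=2, b=2, f(n)=9n^3. log_2(2) = 1. Since c=3 > 1 and the regularity condition holds (2(n/2)^3 = (2/2^3)n^3 with 2/2^3 < 1), Case 3 applies: T(n) = Θ(f(n)) = O(n^3).

Answer: O(n^3) - Case 3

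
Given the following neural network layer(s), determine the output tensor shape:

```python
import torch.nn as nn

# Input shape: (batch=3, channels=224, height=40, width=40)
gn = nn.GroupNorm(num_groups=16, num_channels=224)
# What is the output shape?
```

Input: (3, 224, 40, 40) -> Output: (3, 224, 40, 40)

Answer: (3, 224, 40, 40)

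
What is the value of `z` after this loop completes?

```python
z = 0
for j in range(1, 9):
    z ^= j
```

XOR of 1 to 8
`z` takes the values: 0 → 1 → 3 → 0 → 4 → 1 → 7 → 0 → 8

Answer: 8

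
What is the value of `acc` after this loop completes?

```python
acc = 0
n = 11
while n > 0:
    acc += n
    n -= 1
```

Sum 11 down to 1
`acc` takes the values: 0 → 11 → 21 → 30 → 38 → 45 → 51 → 56 → 60 → 63 → 65 → 66

Answer: 66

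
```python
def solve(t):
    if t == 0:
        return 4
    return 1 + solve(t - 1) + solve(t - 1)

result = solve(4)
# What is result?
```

solve(t) = 1 + 2·solve(t-1), solve(0)=4. Closed form: (4+1)·2^4 - 1 = 79.

Answer: 79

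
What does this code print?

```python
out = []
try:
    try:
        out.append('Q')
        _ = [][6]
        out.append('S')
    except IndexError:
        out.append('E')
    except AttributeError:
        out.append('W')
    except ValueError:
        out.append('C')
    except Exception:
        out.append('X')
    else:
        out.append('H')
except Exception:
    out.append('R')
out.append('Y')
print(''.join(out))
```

Execution trace: 'Q' (inner try body) → 'E' (inner except IndexError) → 'Y' (after the try/except). Output: QEY

Answer: QEY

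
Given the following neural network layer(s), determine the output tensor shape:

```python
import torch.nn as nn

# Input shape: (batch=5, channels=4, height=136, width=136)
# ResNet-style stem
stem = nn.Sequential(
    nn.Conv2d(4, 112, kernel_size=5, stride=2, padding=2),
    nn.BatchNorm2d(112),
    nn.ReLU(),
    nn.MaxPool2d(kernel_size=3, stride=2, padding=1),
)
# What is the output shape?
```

Input: (5, 4, 136, 136) -> after Conv2d 5x5 stride=2: (5, 112, 68, 68) -> Output: (5, 112, 34, 34)

Answer: (5, 112, 34, 34)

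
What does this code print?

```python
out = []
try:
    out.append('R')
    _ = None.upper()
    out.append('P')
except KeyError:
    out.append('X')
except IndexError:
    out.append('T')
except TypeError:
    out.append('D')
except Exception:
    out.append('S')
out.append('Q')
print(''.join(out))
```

Execution trace: 'R' (try body) → 'S' (except Exception) → 'Q' (after the try/except). Output: RSQ

Answer: RSQ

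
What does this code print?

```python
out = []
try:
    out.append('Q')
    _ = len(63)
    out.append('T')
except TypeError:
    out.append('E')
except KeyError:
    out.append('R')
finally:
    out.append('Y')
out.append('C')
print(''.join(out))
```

Execution trace: 'Q' (try body) → 'E' (except TypeError) → 'Y' (finally) → 'C' (after the try/except). Output: QEYC

Answer: QEYC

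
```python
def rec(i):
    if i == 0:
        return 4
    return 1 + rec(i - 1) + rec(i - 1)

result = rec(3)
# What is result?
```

rec(i) = 1 + 2·rec(i-1), rec(0)=4. Closed form: (4+1)·2^3 - 1 = 39.

Answer: 39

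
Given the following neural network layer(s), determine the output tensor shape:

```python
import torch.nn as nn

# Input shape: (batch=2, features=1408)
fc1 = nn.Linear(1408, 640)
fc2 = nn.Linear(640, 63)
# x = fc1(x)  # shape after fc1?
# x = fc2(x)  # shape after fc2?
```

Input: (2, 1408) -> after fc1: (2, 640) -> Output: (2, 63)

Answer: (2, 63)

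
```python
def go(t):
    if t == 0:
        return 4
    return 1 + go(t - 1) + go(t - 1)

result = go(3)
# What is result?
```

go(t) = 1 + 2·go(t-1), go(0)=4. Closed form: (4+1)·2^3 - 1 = 39.

Answer: 39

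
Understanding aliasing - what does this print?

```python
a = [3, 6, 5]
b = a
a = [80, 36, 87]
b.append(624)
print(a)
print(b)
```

Key concept: rebinding vs mutation: a is rebound to a new list, b still points at the original.
Step by step:
`a = [3, 6, 5]` → a = [3, 6, 5]
`b = a` → b = [3, 6, 5] (same object as a)
`a = [80, 36, 87]` → a = [80, 36, 87]
`b.append(624)` → b = [3, 6, 5, 624]
`print(a)` → prints [80, 36, 87]
`print(b)` → prints [3, 6, 5, 624]

Answer:
[80, 36, 87]
[3, 6, 5, 624]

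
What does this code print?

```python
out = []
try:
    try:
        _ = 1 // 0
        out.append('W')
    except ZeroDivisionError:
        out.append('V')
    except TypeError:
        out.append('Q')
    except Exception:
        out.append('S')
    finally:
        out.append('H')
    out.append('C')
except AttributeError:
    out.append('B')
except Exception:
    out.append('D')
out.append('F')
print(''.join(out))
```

Execution trace: 'V' (inner except ZeroDivisionError) → 'H' (inner finally) → 'C' (try body, no exception) → 'F' (after the try/except). Output: VHCF

Answer: VHCF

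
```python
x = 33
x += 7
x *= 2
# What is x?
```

Trace:
`x = 33` → x = 33
`x += 7` → x = 40
`x *= 2` → x = 80
So x = 80

Answer: 80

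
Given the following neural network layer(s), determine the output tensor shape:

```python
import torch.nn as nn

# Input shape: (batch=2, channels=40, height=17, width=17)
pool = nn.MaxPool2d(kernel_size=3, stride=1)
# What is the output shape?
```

Input: (2, 40, 17, 17) -> Output: (2, 40, 15, 15)

Answer: (2, 40, 15, 15)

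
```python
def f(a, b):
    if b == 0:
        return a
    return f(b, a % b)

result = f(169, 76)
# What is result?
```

f(169, 76) -> f(76, 17) -> f(17, 8) -> f(8, 1) -> f(1, 0) -> 1

Answer: 1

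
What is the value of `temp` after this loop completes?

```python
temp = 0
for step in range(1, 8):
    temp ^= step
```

XOR of 1 to 7
`temp` takes the values: 0 → 1 → 3 → 0 → 4 → 1 → 7 → 0

Answer: 0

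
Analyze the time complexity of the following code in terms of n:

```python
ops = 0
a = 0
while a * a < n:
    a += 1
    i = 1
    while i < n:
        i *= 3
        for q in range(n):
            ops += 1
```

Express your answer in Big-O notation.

Each loop level contributes: √n × log n × n. Multiplying the contributions gives O(n√n log n).

Answer: O(n√n log n)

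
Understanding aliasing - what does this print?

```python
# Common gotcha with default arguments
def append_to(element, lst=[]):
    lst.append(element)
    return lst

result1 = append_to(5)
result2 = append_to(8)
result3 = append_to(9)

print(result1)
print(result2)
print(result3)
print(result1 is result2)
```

Key concept: mutable default argument gotcha.
Step by step:
`result1 = append_to(5)` → result1 = [5]
`result2 = append_to(8)` → result1 = [5, 8] (same object as result2); result2 = [5, 8] (same object as result1)
`result3 = append_to(9)` → result1 = [5, 8, 9] (same object as result2, result3); result2 = [5, 8, 9] (same object as result1, result3); result3 = [5, 8, 9] (same object as result1, result2)
`print(result1)` → prints [5, 8, 9]
`print(result2)` → prints [5, 8, 9]
`print(result3)` → prints [5, 8, 9]
`print(result1 is result2)` → prints True

Answer:
[5, 8, 9]
[5, 8, 9]
[5, 8, 9]
True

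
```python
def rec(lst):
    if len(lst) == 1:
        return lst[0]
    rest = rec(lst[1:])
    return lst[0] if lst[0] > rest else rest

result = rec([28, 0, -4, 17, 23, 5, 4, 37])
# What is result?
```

Recursive max over [28, 0, -4, 17, 23, 5, 4, 37] = 37

Answer: 37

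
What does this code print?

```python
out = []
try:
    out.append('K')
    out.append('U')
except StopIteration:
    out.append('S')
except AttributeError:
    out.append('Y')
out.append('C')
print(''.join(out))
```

Execution trace: 'K' (try body) → 'U' (try body, no exception) → 'C' (after the try/except). Output: KUC

Answer: KUC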